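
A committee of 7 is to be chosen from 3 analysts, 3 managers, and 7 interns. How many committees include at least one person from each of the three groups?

1477

Unrestricted: C(13,7) = 1716 ways to pick any 7 of the 13.
Subtract selections that omit an entire group: no analysts → C(10,7) = 120; no managers → C(10,7) = 120; no interns → C(6,7) = 0.
Add back selections omitting two groups (i.e. drawn from a single group): C(3,7) + C(3,7) + C(7,7) = 1.
By inclusion–exclusion: 1716 − 240 + 1 = 1477.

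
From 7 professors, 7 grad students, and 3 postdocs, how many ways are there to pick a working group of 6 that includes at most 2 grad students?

6384

Split by how many grad students are chosen (0 through 2).
Sum: C(7,0)·C(10,6) + C(7,1)·C(10,5) + C(7,2)·C(10,4) = 210 + 1764 + 4410 = 6384.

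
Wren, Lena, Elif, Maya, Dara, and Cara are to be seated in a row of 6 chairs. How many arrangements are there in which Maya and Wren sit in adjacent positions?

240

Place the 4 others and the Maya-Wren pair as 5 objects in a line; the pair has 2 internal arrangements.
That gives 2 × 5! = 2 × 120 = 240.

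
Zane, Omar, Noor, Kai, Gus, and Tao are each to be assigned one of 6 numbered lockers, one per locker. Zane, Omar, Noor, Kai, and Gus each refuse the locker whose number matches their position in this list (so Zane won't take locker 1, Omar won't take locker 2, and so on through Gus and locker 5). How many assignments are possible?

Let Aᵢ (for 1 ≤ i ≤ 5) be the placements that put person i in their forbidden locker. Any j of these fix j positions, leaving (6−j)! ways to fill the rest, and there are C(5,j) ways to pick which j.
By inclusion–exclusion, the number of valid placements is Σ_{j=0}^{5} (−1)^j C(5,j)·(6−j)!.
Computing: 720 − 600 + 240 − 60 + 10 − 1 = 309.

309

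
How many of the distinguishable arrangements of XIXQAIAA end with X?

Fix X in the last position and arrange the remaining 7 letters.
Those 7 letters have A appearing 3 times and I appearing twice, giving (7)!/(3!·2!) = 420.

420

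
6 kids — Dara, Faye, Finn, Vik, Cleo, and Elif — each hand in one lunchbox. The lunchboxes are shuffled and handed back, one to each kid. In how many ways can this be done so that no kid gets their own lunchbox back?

Let Aᵢ be the assignments in which kid i gets their own lunchbox. We want the size of the complement of A₁∪…∪A_6.
By inclusion–exclusion this is Σ_{j=0}^{6} (−1)^j C(6,j)·(6−j)!.
Computing: 720 − 720 + 360 − 120 + 30 − 6 + 1 = 265.

265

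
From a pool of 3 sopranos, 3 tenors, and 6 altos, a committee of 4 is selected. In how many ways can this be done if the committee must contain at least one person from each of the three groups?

243

Total 4-person selections from all 12: C(12,4) = 495.
Selections missing a whole group: no sopranos → C(9,4) = 126; no tenors → C(9,4) = 126; no altos → C(6,4) = 15.
Add back selections omitting two groups (i.e. drawn from a single group): C(3,4) + C(3,4) + C(6,4) = 15.
By inclusion–exclusion: 495 − 267 + 15 = 243.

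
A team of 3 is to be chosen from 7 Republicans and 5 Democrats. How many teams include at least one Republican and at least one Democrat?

Total 3-person selections from all 12: C(12,3) = 220.
Selections missing a whole group: no Republicans → C(5,3) = 10; no Democrats → C(7,3) = 35.
Both groups omitted at once is impossible, so 220 − 45 = 175.

175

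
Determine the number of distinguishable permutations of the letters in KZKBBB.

60

The 6 letters of KZKBBB have repeats: B appearing 3 times and K appearing twice.
The number of distinct arrangements is 6!/(3!·2!) = 720/12 = 60.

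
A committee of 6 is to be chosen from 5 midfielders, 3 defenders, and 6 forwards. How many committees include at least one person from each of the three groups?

2430

With no constraint there are C(14,6) = 3003 possible selections.
Subtract selections that omit an entire group: no midfielders → C(9,6) = 84; no defenders → C(11,6) = 462; no forwards → C(8,6) = 28.
Add back selections omitting two groups (i.e. drawn from a single group): C(5,6) + C(3,6) + C(6,6) = 1.
By inclusion–exclusion: 3003 − 574 + 1 = 2430.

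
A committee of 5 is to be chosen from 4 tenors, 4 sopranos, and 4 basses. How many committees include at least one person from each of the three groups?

Unrestricted: C(12,5) = 792 ways to pick any 5 of the 12.
Subtract selections that omit an entire group: no tenors → C(8,5) = 56; no sopranos → C(8,5) = 56; no basses → C(8,5) = 56.
Add back selections omitting two groups (i.e. drawn from a single group): C(4,5) + C(4,5) + C(4,5) = 0.
By inclusion–exclusion: 792 − 168 + 0 = 624.

624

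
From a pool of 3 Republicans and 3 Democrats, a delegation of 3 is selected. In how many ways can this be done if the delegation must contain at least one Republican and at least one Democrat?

18

Unrestricted: C(6,3) = 20 ways to pick any 3 of the 6.
Selections missing a whole group: no Republicans → C(3,3) = 1; no Democrats → C(3,3) = 1.
Both groups omitted at once is impossible, so 20 − 2 = 18.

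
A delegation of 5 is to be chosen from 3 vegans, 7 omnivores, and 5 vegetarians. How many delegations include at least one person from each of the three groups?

1925

With no constraint there are C(15,5) = 3003 possible selections.
Selections missing a whole group: no vegans → C(12,5) = 792; no omnivores → C(8,5) = 56; no vegetarians → C(10,5) = 252.
Add back selections omitting two groups (i.e. drawn from a single group): C(3,5) + C(7,5) + C(5,5) = 22.
By inclusion–exclusion: 3003 − 1100 + 22 = 1925.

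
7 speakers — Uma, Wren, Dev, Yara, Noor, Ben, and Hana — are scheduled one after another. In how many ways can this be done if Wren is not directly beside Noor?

Of the 7! = 5040 arrangements, those with Wren and Noor adjacent number 2 × 6! = 1440 (treat the pair as a block with 2 internal orders).
So 5040 − 1440 = 3600 arrangements keep them apart.

3600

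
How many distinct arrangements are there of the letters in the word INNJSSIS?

INNJSSIS has 8 letters with I appearing twice, N appearing twice, and S appearing 3 times.
Dividing 8! = 40320 by 3!·2!·2! = 24 for the repeated letters gives 1680.

1680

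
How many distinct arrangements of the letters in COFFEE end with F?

With the last slot taken by F, it remains to arrange the other 5 letters (COFEE).
Those 5 letters have E appearing twice, giving (5)!/(2!) = 60.

60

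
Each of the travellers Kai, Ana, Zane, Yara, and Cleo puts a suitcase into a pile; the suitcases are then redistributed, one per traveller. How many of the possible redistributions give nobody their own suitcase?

44

Count assignments avoiding every fixed point. For any j of the 5 travellers fixed to their own suitcase, the other 5−j can be arranged in (5−j)! ways.
By inclusion–exclusion this is Σ_{j=0}^{5} (−1)^j C(5,j)·(5−j)!.
Computing: 120 − 120 + 60 − 20 + 5 − 1 = 44.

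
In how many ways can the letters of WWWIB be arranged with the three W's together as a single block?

Treat the 3 copies of W as a single block. The multiset to arrange is then {WWW, B, I}, 3 items in all.
All 3 items are distinct, so there are (3)! = 6 arrangements.

6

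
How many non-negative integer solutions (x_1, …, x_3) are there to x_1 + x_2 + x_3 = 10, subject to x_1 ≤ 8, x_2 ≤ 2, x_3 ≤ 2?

6

By stars and bars, unrestricted non-negative solutions to x_1+…+x_3 = 10 number C(10+2,2) = 66.
Subtract solutions that violate a single cap (substitute x_i' = x_i − (cap_i+1)): x_1 ≥ 9 gives C(3,2) = 3; x_2 ≥ 3 gives C(9,2) = 36; x_3 ≥ 3 gives C(9,2) = 36. Together 75.
Add back pairs where two caps are both exceeded: 0 + 0 + 15 = 15.
By inclusion–exclusion the count is 66 − 75 + 15 = 6.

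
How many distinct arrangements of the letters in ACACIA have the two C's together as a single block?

20

Treat the 2 copies of C as a single block. The multiset to arrange is then {CC, A, A, A, I}, 5 items in all.
That gives (5)!/(3!) = 20 arrangements.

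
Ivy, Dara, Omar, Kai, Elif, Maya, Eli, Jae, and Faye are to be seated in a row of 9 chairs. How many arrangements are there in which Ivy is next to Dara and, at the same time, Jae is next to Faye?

20160

Treat {Ivy,Dara} as one block (2 orders) and {Jae,Faye} as another (2 orders).
That leaves 7 units to arrange: 2 × 2 × 7! = 4 × 5040 = 20160.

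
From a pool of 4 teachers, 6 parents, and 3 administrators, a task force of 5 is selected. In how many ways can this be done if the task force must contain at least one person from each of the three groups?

894

With no constraint there are C(13,5) = 1287 possible selections.
Selections missing a whole group: no teachers → C(9,5) = 126; no parents → C(7,5) = 21; no administrators → C(10,5) = 252.
Add back selections omitting two groups (i.e. drawn from a single group): C(4,5) + C(6,5) + C(3,5) = 6.
By inclusion–exclusion: 1287 − 399 + 6 = 894.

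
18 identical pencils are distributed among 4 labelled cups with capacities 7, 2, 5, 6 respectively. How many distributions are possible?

By stars and bars, unrestricted non-negative solutions to x_1+…+x_4 = 18 number C(18+3,3) = 1330.
Subtract solutions that violate a single cap (substitute x_i' = x_i − (cap_i+1)): x_1 ≥ 8 gives C(13,3) = 286; x_2 ≥ 3 gives C(18,3) = 816; x_3 ≥ 6 gives C(15,3) = 455; x_4 ≥ 7 gives C(14,3) = 364. Together 1921.
Add back pairs where two caps are both exceeded: 120 + 35 + 20 + 220 + 165 + 56 = 616.
Subtract triples: 4 + 1 + 0 + 10 = 15.
By inclusion–exclusion the count is 1330 − 1921 + 616 − 15 = 10.

10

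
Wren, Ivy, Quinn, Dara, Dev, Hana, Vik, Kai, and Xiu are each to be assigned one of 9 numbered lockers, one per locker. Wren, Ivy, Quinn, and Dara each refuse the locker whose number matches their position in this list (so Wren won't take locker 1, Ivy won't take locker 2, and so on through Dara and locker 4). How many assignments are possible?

Let Aᵢ (for 1 ≤ i ≤ 4) be the placements that put person i in their forbidden locker. Any j of these fix j positions, leaving (9−j)! ways to fill the rest, and there are C(4,j) ways to pick which j.
By inclusion–exclusion, the number of valid placements is Σ_{j=0}^{4} (−1)^j C(4,j)·(9−j)!.
Computing: 362880 − 161280 + 30240 − 2880 + 120 = 229080.

229080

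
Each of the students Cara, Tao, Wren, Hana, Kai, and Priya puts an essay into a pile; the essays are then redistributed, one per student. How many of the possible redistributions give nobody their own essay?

265

Count assignments avoiding every fixed point. For any j of the 6 students fixed to their own essay, the other 6−j can be arranged in (6−j)! ways.
By inclusion–exclusion this is Σ_{j=0}^{6} (−1)^j C(6,j)·(6−j)!.
Computing: 720 − 720 + 360 − 120 + 30 − 6 + 1 = 265.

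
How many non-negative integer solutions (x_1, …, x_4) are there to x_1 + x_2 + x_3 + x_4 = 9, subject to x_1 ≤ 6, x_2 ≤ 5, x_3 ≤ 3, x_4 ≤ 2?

By stars and bars, unrestricted non-negative solutions to x_1+…+x_4 = 9 number C(9+3,3) = 220.
Subtract solutions that violate a single cap (substitute x_i' = x_i − (cap_i+1)): x_1 ≥ 7 gives C(5,3) = 10; x_2 ≥ 6 gives C(6,3) = 20; x_3 ≥ 4 gives C(8,3) = 56; x_4 ≥ 3 gives C(9,3) = 84. Together 170.
Add back pairs where two caps are both exceeded: 0 + 0 + 0 + 0 + 1 + 10 = 11.
By inclusion–exclusion the count is 220 − 170 + 11 = 61.

61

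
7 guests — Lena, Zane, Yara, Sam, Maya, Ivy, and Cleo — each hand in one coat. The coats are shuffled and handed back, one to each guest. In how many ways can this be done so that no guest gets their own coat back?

1854

Let Aᵢ be the assignments in which guest i gets their own coat. We want the size of the complement of A₁∪…∪A_7.
By inclusion–exclusion this is Σ_{j=0}^{7} (−1)^j C(7,j)·(7−j)!.
Computing: 5040 − 5040 + 2520 − 840 + 210 − 42 + 7 − 1 = 1854.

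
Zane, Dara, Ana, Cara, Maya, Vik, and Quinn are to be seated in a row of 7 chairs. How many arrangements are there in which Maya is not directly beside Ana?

3600

There are 7! = 5040 arrangements in all. If Maya and Ana are adjacent, merging them into one block gives 2·(6)! = 1440 arrangements.
Complementary counting: 5040 − 1440 = 3600.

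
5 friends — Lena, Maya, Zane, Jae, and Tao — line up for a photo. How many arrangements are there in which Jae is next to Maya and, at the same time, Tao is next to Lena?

24

Treat {Jae,Maya} as one block (2 orders) and {Tao,Lena} as another (2 orders).
That leaves 3 units to arrange: 2 × 2 × 3! = 4 × 6 = 24.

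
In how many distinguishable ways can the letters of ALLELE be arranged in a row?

60

The 6 letters of ALLELE have repeats: E appearing twice and L appearing 3 times.
So there are 6! / (3!·2!) = 60 distinguishable arrangements.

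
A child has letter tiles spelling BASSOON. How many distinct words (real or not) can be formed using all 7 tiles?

1260

BASSOON has 7 letters with O appearing twice and S appearing twice.
So there are 7! / (2!·2!) = 1260 distinguishable arrangements.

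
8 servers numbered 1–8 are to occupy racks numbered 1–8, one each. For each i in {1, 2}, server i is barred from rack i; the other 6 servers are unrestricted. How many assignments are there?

30960

Let Aᵢ (for i ∈ {1, 2}) be the placements that put server i in its forbidden rack. Any j of these fix j positions, leaving (8−j)! ways to fill the rest, and there are C(2,j) ways to pick which j.
By inclusion–exclusion, the number of valid placements is Σ_{j=0}^{2} (−1)^j C(2,j)·(8−j)!.
Computing: 40320 − 10080 + 720 = 30960.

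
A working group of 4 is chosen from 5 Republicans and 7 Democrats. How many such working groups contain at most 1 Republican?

Split by how many Republicans are chosen (0 through 1).
Sum: C(5,0)·C(7,4) + C(5,1)·C(7,3) = 35 + 175 = 210.

210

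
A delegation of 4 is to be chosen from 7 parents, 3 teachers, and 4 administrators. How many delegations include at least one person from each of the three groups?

462

With no constraint there are C(14,4) = 1001 possible selections.
Subtract selections that omit an entire group: no parents → C(7,4) = 35; no teachers → C(11,4) = 330; no administrators → C(10,4) = 210.
Add back selections omitting two groups (i.e. drawn from a single group): C(7,4) + C(3,4) + C(4,4) = 36.
By inclusion–exclusion: 1001 − 575 + 36 = 462.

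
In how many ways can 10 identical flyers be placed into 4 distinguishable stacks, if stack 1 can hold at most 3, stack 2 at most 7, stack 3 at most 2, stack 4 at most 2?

26

Without the upper bounds there are C(13,3) = 286 ways to split 10 among 4 stacks.
Subtract solutions that violate a single cap (substitute x_i' = x_i − (cap_i+1)): x_1 ≥ 4 gives C(9,3) = 84; x_2 ≥ 8 gives C(5,3) = 10; x_3 ≥ 3 gives C(10,3) = 120; x_4 ≥ 3 gives C(10,3) = 120. Together 334.
Add back pairs where two caps are both exceeded: 0 + 20 + 20 + 0 + 0 + 35 = 75.
Subtract triples: 0 + 0 + 1 + 0 = 1.
By inclusion–exclusion the count is 286 − 334 + 75 − 1 = 26.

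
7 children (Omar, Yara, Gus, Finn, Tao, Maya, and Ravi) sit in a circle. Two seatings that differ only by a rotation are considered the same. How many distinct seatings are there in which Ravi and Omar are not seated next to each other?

480

Without the restriction there are (6)! = 720 seatings.
Seatings with Ravi beside Omar: treat them as a block with 2 internal orders, giving 2 × (5)! = 240.
Subtracting, 720 − 240 = 480.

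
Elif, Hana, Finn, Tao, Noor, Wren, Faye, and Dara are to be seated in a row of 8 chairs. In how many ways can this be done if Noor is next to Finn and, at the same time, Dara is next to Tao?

2880

Treat {Noor,Finn} as one block (2 orders) and {Dara,Tao} as another (2 orders).
That leaves 6 units to arrange: 2 × 2 × 6! = 4 × 720 = 2880.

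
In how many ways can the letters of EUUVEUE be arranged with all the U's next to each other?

Treat the 3 copies of U as a single block. The multiset to arrange is then {UUU, E, E, E, V}, 5 items in all.
That gives (5)!/(3!) = 20 arrangements.

20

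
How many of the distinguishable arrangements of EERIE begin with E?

With the first slot taken by E, it remains to arrange the other 4 letters (ERIE).
Those 4 letters have E appearing twice, giving (4)!/(2!) = 12.

12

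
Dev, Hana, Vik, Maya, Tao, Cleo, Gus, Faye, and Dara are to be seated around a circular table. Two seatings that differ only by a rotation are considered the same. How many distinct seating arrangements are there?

Around a circle, 9 distinct people have 9!/9 = (8)! = 40320 rotationally distinct seatings.

40320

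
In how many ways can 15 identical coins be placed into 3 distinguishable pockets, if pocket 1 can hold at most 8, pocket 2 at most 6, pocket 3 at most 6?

21

Without the upper bounds there are C(17,2) = 136 ways to split 15 among 3 pockets.
Subtract solutions that violate a single cap (substitute x_i' = x_i − (cap_i+1)): x_1 ≥ 9 gives C(8,2) = 28; x_2 ≥ 7 gives C(10,2) = 45; x_3 ≥ 7 gives C(10,2) = 45. Together 118.
Add back pairs where two caps are both exceeded: 0 + 0 + 3 = 3.
By inclusion–exclusion the count is 136 − 118 + 3 = 21.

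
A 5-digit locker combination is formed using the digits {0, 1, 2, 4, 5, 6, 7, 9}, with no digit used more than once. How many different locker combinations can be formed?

This is a permutation of 5 out of 8: P(8,5) = 8!/3!.
8 × 7 × 6 × 5 × 4 = 6720.

6720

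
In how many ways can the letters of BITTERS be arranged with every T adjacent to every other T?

Treat the 2 copies of T as a single block. The multiset to arrange is then {TT, B, E, I, R, S}, 6 items in all.
All 6 items are distinct, so there are (6)! = 720 arrangements.

720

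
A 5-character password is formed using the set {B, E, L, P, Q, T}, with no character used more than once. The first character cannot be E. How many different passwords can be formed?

The first character has 6−1 = 5 choices (anything except E).
The remaining 4 characters are filled from the other 5 symbols without repetition: 5 × 4 × 3 × 2 = 120.
Total: 5 × 120 = 600.

600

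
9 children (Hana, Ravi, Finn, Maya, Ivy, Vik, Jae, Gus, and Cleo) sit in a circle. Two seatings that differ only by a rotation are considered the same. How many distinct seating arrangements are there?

Seat Hana anywhere (absorbing the rotational symmetry), then permute the other 8: (8)! = 40320.

40320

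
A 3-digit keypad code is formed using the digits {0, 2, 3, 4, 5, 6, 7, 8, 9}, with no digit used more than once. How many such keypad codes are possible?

With no repetition, fill the 3 digits in order: 9 choices, then 8, down to 7.
9 × 8 × 7 = 504.

504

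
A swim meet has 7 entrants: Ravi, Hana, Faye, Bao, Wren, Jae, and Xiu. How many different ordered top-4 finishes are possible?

This is an ordered selection of 4 from 7: P(7,4).
That gives 7 × 6 × 5 × 4 = 840.

840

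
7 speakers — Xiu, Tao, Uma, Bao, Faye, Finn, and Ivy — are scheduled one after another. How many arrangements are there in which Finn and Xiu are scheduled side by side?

Place the 5 others and the Finn-Xiu pair as 6 objects in a line; the pair has 2 internal arrangements.
That gives 2 × 6! = 2 × 720 = 1440.

1440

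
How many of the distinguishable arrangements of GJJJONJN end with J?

Fix J in the last position and arrange the remaining 7 letters.
Those 7 letters have J appearing 3 times and N appearing twice, giving (7)!/(3!·2!) = 420.

420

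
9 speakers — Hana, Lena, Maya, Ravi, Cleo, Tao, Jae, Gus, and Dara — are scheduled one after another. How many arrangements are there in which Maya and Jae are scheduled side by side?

Treat {Maya, Jae} as a single unit. There are 8 units to order, and the pair itself can be ordered 2 ways.
That gives 2 × 8! = 2 × 40320 = 80640.

80640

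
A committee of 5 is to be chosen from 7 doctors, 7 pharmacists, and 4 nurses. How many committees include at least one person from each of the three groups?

Unrestricted: C(18,5) = 8568 ways to pick any 5 of the 18.
Subtract selections that omit an entire group: no doctors → C(11,5) = 462; no pharmacists → C(11,5) = 462; no nurses → C(14,5) = 2002.
Add back selections omitting two groups (i.e. drawn from a single group): C(7,5) + C(7,5) + C(4,5) = 42.
By inclusion–exclusion: 8568 − 2926 + 42 = 5684.

5684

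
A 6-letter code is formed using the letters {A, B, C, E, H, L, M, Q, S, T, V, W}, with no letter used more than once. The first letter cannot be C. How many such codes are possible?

609840

The first letter has 12−1 = 11 choices (anything except C).
The remaining 5 letters are filled from the other 11 symbols without repetition: 11 × 10 × 9 × 8 × 7 = 55440.
Total: 11 × 55440 = 609840.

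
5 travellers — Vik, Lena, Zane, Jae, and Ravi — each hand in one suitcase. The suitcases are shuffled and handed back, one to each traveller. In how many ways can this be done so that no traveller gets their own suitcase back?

44

Let Aᵢ be the assignments in which traveller i gets their own suitcase. We want the size of the complement of A₁∪…∪A_5.
By inclusion–exclusion this is Σ_{j=0}^{5} (−1)^j C(5,j)·(5−j)!.
Computing: 120 − 120 + 60 − 20 + 5 − 1 = 44.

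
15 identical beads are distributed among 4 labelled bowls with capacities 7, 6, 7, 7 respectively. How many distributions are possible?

Ignoring the caps, the number of non-negative solutions to x_1+…+x_4 = 15 is C(18,3) = 816.
Subtract solutions that violate a single cap (substitute x_i' = x_i − (cap_i+1)): x_1 ≥ 8 gives C(10,3) = 120; x_2 ≥ 7 gives C(11,3) = 165; x_3 ≥ 8 gives C(10,3) = 120; x_4 ≥ 8 gives C(10,3) = 120. Together 525.
Add back pairs where two caps are both exceeded: 1 + 0 + 0 + 1 + 1 + 0 = 3.
By inclusion–exclusion the count is 816 − 525 + 3 = 294.

294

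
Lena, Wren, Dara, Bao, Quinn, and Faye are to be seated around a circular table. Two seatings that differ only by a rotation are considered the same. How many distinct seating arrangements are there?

Fix one person's seat to break rotational symmetry; the remaining 5 people can be arranged in (5)! = 120 ways.

120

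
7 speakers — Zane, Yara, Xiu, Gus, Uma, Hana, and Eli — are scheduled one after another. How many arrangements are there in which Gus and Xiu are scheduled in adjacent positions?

Glue Gus and Xiu into one block (2 internal orders), leaving 6 units to arrange in a row.
That gives 2 × 6! = 2 × 720 = 1440.

1440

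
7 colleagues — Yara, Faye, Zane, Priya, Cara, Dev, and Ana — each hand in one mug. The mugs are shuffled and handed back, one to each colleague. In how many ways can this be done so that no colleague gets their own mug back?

1854

Let Aᵢ be the assignments in which colleague i gets their own mug. We want the size of the complement of A₁∪…∪A_7.
By inclusion–exclusion this is Σ_{j=0}^{7} (−1)^j C(7,j)·(7−j)!.
Computing: 5040 − 5040 + 2520 − 840 + 210 − 42 + 7 − 1 = 1854.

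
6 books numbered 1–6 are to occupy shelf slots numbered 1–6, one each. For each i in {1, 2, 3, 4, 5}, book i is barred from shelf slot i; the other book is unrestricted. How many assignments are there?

309

Let Aᵢ (for 1 ≤ i ≤ 5) be the placements that put book i in its forbidden shelf slot. Any j of these fix j positions, leaving (6−j)! ways to fill the rest, and there are C(5,j) ways to pick which j.
By inclusion–exclusion, the number of valid placements is Σ_{j=0}^{5} (−1)^j C(5,j)·(6−j)!.
Computing: 720 − 600 + 240 − 60 + 10 − 1 = 309.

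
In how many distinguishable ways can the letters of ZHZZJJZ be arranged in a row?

105

ZHZZJJZ has 7 letters with J appearing twice and Z appearing 4 times.
The number of distinct arrangements is 7!/(4!·2!) = 5040/48 = 105.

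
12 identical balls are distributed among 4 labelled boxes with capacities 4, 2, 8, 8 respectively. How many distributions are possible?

Without the upper bounds there are C(15,3) = 455 ways to split 12 among 4 boxes.
Subtract solutions that violate a single cap (substitute x_i' = x_i − (cap_i+1)): x_1 ≥ 5 gives C(10,3) = 120; x_2 ≥ 3 gives C(12,3) = 220; x_3 ≥ 9 gives C(6,3) = 20; x_4 ≥ 9 gives C(6,3) = 20. Together 380.
Add back pairs where two caps are both exceeded: 35 + 0 + 0 + 1 + 1 + 0 = 37.
By inclusion–exclusion the count is 455 − 380 + 37 = 112.

112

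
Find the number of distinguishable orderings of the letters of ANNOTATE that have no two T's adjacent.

3780

Total arrangements of ANNOTATE: 8!/(2!·2!·2!) = 5040.
If the two T's are adjacent, glue them into one block, leaving 7 items to arrange: (7)!/(2!·2!) = 1260 ways.
Subtracting, 5040 − 1260 = 3780 arrangements keep the T's apart.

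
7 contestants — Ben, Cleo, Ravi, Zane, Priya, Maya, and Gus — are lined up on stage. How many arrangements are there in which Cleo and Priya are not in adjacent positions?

There are 7! = 5040 arrangements in all. If Cleo and Priya are adjacent, merging them into one block gives 2·(6)! = 1440 arrangements.
Complementary counting: 5040 − 1440 = 3600.

3600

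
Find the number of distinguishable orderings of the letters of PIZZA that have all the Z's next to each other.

24

Treat the 2 copies of Z as a single block. The multiset to arrange is then {ZZ, A, I, P}, 4 items in all.
All 4 items are distinct, so there are (4)! = 24 arrangements.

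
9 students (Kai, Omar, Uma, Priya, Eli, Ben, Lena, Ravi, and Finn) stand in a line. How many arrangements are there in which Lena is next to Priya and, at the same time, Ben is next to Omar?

20160

Treat {Lena,Priya} as one block (2 orders) and {Ben,Omar} as another (2 orders).
That leaves 7 units to arrange: 2 × 2 × 7! = 4 × 5040 = 20160.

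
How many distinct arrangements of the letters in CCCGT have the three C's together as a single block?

Treat the 3 copies of C as a single block. The multiset to arrange is then {CCC, G, T}, 3 items in all.
All 3 items are distinct, so there are (3)! = 6 arrangements.

6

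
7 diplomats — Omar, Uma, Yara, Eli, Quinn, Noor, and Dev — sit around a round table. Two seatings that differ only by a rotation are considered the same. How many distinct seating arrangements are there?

720

Seat Omar anywhere (absorbing the rotational symmetry), then permute the other 6: (6)! = 720.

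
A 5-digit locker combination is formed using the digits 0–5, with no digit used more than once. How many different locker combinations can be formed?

Choose and order 5 of the 6 symbols: the first digit has 6 options, the next 5, and so on down to 2.
That product is 6 × 5 × 4 × 3 × 2 = 720.

720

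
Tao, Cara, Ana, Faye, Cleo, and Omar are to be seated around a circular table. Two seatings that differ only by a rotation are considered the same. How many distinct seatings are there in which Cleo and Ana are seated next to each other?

48

Treat {Cleo, Ana} as one unit (2 internal orders) and seat the resulting 5 units around the table: (4)! circular arrangements.
So 2 × (4)! = 2 × 24 = 48.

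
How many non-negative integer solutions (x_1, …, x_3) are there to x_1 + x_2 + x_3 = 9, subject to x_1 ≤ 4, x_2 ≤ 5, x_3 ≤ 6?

Ignoring the caps, the number of non-negative solutions to x_1+…+x_3 = 9 is C(11,2) = 55.
Subtract solutions that violate a single cap (substitute x_i' = x_i − (cap_i+1)): x_1 ≥ 5 gives C(6,2) = 15; x_2 ≥ 6 gives C(5,2) = 10; x_3 ≥ 7 gives C(4,2) = 6. Together 31.
No two caps can be exceeded simultaneously, so the pair terms are all 0.
By inclusion–exclusion the count is 55 − 31 + 0 = 24.

24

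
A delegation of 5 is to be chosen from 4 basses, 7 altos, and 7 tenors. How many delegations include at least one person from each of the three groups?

5684

With no constraint there are C(18,5) = 8568 possible selections.
Subtract selections that omit an entire group: no basses → C(14,5) = 2002; no altos → C(11,5) = 462; no tenors → C(11,5) = 462.
Add back selections omitting two groups (i.e. drawn from a single group): C(4,5) + C(7,5) + C(7,5) = 42.
By inclusion–exclusion: 8568 − 2926 + 42 = 5684.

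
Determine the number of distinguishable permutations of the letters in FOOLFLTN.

The 8 letters of FOOLFLTN have repeats: F appearing twice, L appearing twice, and O appearing twice.
So there are 8! / (2!·2!·2!) = 5040 distinguishable arrangements.

5040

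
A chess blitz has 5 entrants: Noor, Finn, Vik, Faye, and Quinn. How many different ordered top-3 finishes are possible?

There are 5 choices for 1st place, 4 for 2nd, and 3 for 3rd.
That gives 5 × 4 × 3 = 60.

60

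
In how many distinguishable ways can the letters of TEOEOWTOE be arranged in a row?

TEOEOWTOE has 9 letters with E appearing 3 times, O appearing 3 times, and T appearing twice.
So there are 9! / (3!·3!·2!) = 5040 distinguishable arrangements.

5040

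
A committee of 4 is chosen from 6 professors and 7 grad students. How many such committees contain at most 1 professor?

245

Split by how many professors are chosen (0 through 1).
Sum: C(6,0)·C(7,4) + C(6,1)·C(7,3) = 35 + 210 = 245.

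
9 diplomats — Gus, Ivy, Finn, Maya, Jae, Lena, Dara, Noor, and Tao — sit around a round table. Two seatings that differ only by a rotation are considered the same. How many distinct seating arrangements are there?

Around a circle, 9 distinct people have 9!/9 = (8)! = 40320 rotationally distinct seatings.

40320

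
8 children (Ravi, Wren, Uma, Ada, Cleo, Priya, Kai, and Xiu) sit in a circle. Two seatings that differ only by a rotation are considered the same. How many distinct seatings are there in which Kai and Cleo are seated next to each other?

Treat {Kai, Cleo} as one unit (2 internal orders) and seat the resulting 7 units around the table: (6)! circular arrangements.
So 2 × (6)! = 2 × 720 = 1440.

1440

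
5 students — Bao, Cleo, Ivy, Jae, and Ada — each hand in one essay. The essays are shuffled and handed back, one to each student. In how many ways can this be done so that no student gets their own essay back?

44

Let Aᵢ be the assignments in which student i gets their own essay. We want the size of the complement of A₁∪…∪A_5.
By inclusion–exclusion this is Σ_{j=0}^{5} (−1)^j C(5,j)·(5−j)!.
Computing: 120 − 120 + 60 − 20 + 5 − 1 = 44.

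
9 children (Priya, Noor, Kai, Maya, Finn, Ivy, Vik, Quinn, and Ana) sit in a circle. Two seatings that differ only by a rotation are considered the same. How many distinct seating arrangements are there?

Around a circle, 9 distinct people have 9!/9 = (8)! = 40320 rotationally distinct seatings.

40320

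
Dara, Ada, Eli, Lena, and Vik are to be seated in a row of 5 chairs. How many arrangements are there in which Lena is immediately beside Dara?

48

Treat {Lena, Dara} as a single unit. There are 4 units to order, and the pair itself can be ordered 2 ways.
So the count is 2·(4)! = 48.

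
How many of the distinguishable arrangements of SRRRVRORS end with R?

Fix R in the last position and arrange the remaining 8 letters.
Those 8 letters have R appearing 4 times and S appearing twice, giving (8)!/(4!·2!) = 840.

840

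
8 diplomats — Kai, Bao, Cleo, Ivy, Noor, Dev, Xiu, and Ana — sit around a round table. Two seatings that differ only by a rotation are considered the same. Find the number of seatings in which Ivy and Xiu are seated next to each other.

1440

Treat {Ivy, Xiu} as one unit (2 internal orders) and seat the resulting 7 units around the table: (6)! circular arrangements.
So 2 × (6)! = 2 × 720 = 1440.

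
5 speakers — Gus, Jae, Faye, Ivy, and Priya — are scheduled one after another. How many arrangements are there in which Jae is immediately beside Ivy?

Glue Jae and Ivy into one block (2 internal orders), leaving 4 units to arrange in a row.
So the count is 2·(4)! = 48.

48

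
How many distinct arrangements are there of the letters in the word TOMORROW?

3360

The 8 letters of TOMORROW have repeats: O appearing 3 times and R appearing twice.
So there are 8! / (3!·2!) = 3360 distinguishable arrangements.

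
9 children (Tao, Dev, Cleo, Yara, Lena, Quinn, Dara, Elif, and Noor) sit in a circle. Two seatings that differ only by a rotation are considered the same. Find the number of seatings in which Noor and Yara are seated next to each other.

10080

Glue Noor and Yara into a block (2 internal orders). Seating 8 units around a circle gives (7)! arrangements.
So 2 × (7)! = 2 × 5040 = 10080.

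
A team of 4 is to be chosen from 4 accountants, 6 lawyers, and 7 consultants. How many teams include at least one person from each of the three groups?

1176

Unrestricted: C(17,4) = 2380 ways to pick any 4 of the 17.
Subtract selections that omit an entire group: no accountants → C(13,4) = 715; no lawyers → C(11,4) = 330; no consultants → C(10,4) = 210.
Add back selections omitting two groups (i.e. drawn from a single group): C(4,4) + C(6,4) + C(7,4) = 51.
By inclusion–exclusion: 2380 − 1255 + 51 = 1176.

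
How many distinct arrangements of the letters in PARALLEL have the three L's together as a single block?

360

Treat the 3 copies of L as a single block. The multiset to arrange is then {LLL, A, A, E, P, R}, 6 items in all.
That gives (6)!/(2!) = 360 arrangements.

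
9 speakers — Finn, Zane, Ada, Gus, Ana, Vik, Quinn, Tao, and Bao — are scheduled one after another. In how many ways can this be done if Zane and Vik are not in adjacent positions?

Of the 9! = 362880 arrangements, those with Zane and Vik adjacent number 2 × 8! = 80640 (treat the pair as a block with 2 internal orders).
So 362880 − 80640 = 282240 arrangements keep them apart.

282240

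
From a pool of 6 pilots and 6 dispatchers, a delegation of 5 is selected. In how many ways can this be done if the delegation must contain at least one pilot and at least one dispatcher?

780

Unrestricted: C(12,5) = 792 ways to pick any 5 of the 12.
Selections missing a whole group: no pilots → C(6,5) = 6; no dispatchers → C(6,5) = 6.
Both groups omitted at once is impossible, so 792 − 12 = 780.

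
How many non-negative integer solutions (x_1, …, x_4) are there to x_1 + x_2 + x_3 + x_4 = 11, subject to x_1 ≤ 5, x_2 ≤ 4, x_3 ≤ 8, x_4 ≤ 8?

205

Without the upper bounds there are C(14,3) = 364 ways to split 11 among 4 variables.
Subtract solutions that violate a single cap (substitute x_i' = x_i − (cap_i+1)): x_1 ≥ 6 gives C(8,3) = 56; x_2 ≥ 5 gives C(9,3) = 84; x_3 ≥ 9 gives C(5,3) = 10; x_4 ≥ 9 gives C(5,3) = 10. Together 160.
Add back pairs where two caps are both exceeded: 1 + 0 + 0 + 0 + 0 + 0 = 1.
By inclusion–exclusion the count is 364 − 160 + 1 = 205.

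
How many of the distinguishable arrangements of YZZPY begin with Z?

Fix Z in the first position and arrange the remaining 4 letters.
Those 4 letters have Y appearing twice, giving (4)!/(2!) = 12.

12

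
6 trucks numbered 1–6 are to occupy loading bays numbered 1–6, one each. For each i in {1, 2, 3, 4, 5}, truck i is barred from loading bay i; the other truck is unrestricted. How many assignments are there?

Let Aᵢ (for 1 ≤ i ≤ 5) be the placements that put truck i in its forbidden loading bay. Any j of these fix j positions, leaving (6−j)! ways to fill the rest, and there are C(5,j) ways to pick which j.
By inclusion–exclusion, the number of valid placements is Σ_{j=0}^{5} (−1)^j C(5,j)·(6−j)!.
Computing: 720 − 600 + 240 − 60 + 10 − 1 = 309.

309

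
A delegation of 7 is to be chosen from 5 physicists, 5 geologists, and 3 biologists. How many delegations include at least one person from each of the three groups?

Unrestricted: C(13,7) = 1716 ways to pick any 7 of the 13.
Selections missing a whole group: no physicists → C(8,7) = 8; no geologists → C(8,7) = 8; no biologists → C(10,7) = 120.
Add back selections omitting two groups (i.e. drawn from a single group): C(5,7) + C(5,7) + C(3,7) = 0.
By inclusion–exclusion: 1716 − 136 + 0 = 1580.

1580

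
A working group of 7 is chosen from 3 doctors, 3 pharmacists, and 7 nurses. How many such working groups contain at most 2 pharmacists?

Split by how many pharmacists are chosen (0 through 2).
Sum: C(3,0)·C(10,7) + C(3,1)·C(10,6) + C(3,2)·C(10,5) = 120 + 630 + 756 = 1506.

1506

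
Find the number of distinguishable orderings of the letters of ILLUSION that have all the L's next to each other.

Treat the 2 copies of L as a single block. The multiset to arrange is then {LL, I, I, N, O, S, U}, 7 items in all.
That gives (7)!/(2!) = 2520 arrangements.

2520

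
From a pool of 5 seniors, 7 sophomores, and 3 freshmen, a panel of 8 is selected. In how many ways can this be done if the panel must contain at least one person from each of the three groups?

5894

Total 8-person selections from all 15: C(15,8) = 6435.
Selections missing a whole group: no seniors → C(10,8) = 45; no sophomores → C(8,8) = 1; no freshmen → C(12,8) = 495.
Add back selections omitting two groups (i.e. drawn from a single group): C(5,8) + C(7,8) + C(3,8) = 0.
By inclusion–exclusion: 6435 − 541 + 0 = 5894.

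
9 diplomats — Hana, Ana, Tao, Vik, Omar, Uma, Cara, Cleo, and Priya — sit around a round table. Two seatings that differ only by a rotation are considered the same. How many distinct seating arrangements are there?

40320

Seat Hana anywhere (absorbing the rotational symmetry), then permute the other 8: (8)! = 40320.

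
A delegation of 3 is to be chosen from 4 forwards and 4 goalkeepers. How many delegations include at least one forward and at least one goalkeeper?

Unrestricted: C(8,3) = 56 ways to pick any 3 of the 8.
Subtract selections that omit an entire group: no forwards → C(4,3) = 4; no goalkeepers → C(4,3) = 4.
Both groups omitted at once is impossible, so 56 − 8 = 48.

48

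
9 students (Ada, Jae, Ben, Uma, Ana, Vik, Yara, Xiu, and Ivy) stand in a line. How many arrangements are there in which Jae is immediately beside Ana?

80640

Treat {Jae, Ana} as a single unit. There are 8 units to order, and the pair itself can be ordered 2 ways.
So the count is 2·(8)! = 80640.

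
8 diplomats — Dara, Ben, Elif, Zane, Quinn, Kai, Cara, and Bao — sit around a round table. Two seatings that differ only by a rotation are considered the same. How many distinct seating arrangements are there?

Fix one person's seat to break rotational symmetry; the remaining 7 people can be arranged in (7)! = 5040 ways.

5040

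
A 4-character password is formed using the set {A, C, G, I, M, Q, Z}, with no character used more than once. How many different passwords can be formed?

With no repetition, fill the 4 characters in order: 7 choices, then 6, down to 4.
7 × 6 × 5 × 4 = 840.

840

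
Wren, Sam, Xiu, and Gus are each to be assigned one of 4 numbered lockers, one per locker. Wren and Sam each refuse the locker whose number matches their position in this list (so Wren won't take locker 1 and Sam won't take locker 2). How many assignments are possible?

Let Aᵢ (for i ∈ {1, 2}) be the placements that put person i in their forbidden locker. Any j of these fix j positions, leaving (4−j)! ways to fill the rest, and there are C(2,j) ways to pick which j.
By inclusion–exclusion, the number of valid placements is Σ_{j=0}^{2} (−1)^j C(2,j)·(4−j)!.
Computing: 24 − 12 + 2 = 14.

14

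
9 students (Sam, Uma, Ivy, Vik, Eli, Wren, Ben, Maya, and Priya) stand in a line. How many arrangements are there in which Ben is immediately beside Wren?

Treat {Ben, Wren} as a single unit. There are 8 units to order, and the pair itself can be ordered 2 ways.
That gives 2 × 8! = 2 × 40320 = 80640.

80640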